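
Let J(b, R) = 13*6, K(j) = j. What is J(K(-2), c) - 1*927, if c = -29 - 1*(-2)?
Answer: -849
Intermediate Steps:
c = -27 (c = -29 + 2 = -27)
J(b, R) = 78
J(K(-2), c) - 1*927 = 78 - 1*927 = 78 - 927 = -849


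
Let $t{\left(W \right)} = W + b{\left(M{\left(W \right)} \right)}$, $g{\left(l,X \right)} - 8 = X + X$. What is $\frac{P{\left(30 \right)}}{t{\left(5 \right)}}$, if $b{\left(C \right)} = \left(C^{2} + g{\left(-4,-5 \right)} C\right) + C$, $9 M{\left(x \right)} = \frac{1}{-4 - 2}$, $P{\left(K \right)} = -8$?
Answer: $- \frac{23328}{14635} \approx -1.594$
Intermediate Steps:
$M{\left(x \right)} = - \frac{1}{54}$ ($M{\left(x \right)} = \frac{1}{9 \left(-4 - 2\right)} = \frac{1}{9 \left(-6\right)} = \frac{1}{9} \left(- \frac{1}{6}\right) = - \frac{1}{54}$)
$g{\left(l,X \right)} = 8 + 2 X$ ($g{\left(l,X \right)} = 8 + \left(X + X\right) = 8 + 2 X$)
$b{\left(C \right)} = C^{2} - C$ ($b{\left(C \right)} = \left(C^{2} + \left(8 + 2 \left(-5\right)\right) C\right) + C = \left(C^{2} + \left(8 - 10\right) C\right) + C = \left(C^{2} - 2 C\right) + C = C^{2} - C$)
$t{\left(W \right)} = \frac{55}{2916} + W$ ($t{\left(W \right)} = W - \frac{-1 - \frac{1}{54}}{54} = W - - \frac{55}{2916} = W + \frac{55}{2916} = \frac{55}{2916} + W$)
$\frac{P{\left(30 \right)}}{t{\left(5 \right)}} = - \frac{8}{\frac{55}{2916} + 5} = - \frac{8}{\frac{14635}{2916}} = \left(-8\right) \frac{2916}{14635} = - \frac{23328}{14635}$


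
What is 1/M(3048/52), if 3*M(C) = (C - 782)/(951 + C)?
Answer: -39375/9404 ≈ -4.1870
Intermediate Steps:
M(C) = (-782 + C)/(3*(951 + C)) (M(C) = ((C - 782)/(951 + C))/3 = ((-782 + C)/(951 + C))/3 = (-782 + C)/(3*(951 + C)))
1/M(3048/52) = 1/((-782 + 3048/52)/(3*(951 + 3048/52))) = 1/((-782 + 3048*(1/52))/(3*(951 + 3048*(1/52)))) = 1/((-782 + 762/13)/(3*(951 + 762/13))) = 1/((⅓)*(-9404/13)/(13125/13)) = 1/((⅓)*(13/13125)*(-9404/13)) = 1/(-9404/39375) = -39375/9404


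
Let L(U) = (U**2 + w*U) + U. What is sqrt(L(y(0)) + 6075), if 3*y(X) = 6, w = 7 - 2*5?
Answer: 45*sqrt(3) ≈ 77.942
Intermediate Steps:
w = -3 (w = 7 - 10 = -3)
y(X) = 2 (y(X) = (1/3)*6 = 2)
L(U) = U**2 - 2*U (L(U) = (U**2 - 3*U) + U = U**2 - 2*U)
sqrt(L(y(0)) + 6075) = sqrt(2*(-2 + 2) + 6075) = sqrt(2*0 + 6075) = sqrt(0 + 6075) = sqrt(6075) = 45*sqrt(3)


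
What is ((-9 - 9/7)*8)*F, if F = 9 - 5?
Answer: -2304/7 ≈ -329.14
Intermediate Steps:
F = 4
((-9 - 9/7)*8)*F = ((-9 - 9/7)*8)*4 = -72/7*8*4 = -576/7*4 = -2304/7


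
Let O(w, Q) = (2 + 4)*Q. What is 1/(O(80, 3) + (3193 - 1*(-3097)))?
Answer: 1/6308 ≈ 0.00015853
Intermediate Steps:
O(w, Q) = 6*Q
1/(O(80, 3) + (3193 - 1*(-3097))) = 1/(6*3 + (3193 - 1*(-3097))) = 1/(18 + (3193 + 3097)) = 1/(18 + 6290) = 1/6308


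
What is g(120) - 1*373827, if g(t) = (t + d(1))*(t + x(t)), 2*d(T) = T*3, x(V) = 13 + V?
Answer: -686175/2 ≈ -3.4309e+5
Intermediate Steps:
d(T) = 3*T/2 (d(T) = (T*3)/2 = (3*T)/2 = 3*T/2)
g(t) = (13 + 2*t)*(3/2 + t) (g(t) = (t + (3/2)*1)*(t + (13 + t)) = (t + 3/2)*(13 + 2*t) = (3/2 + t)*(13 + 2*t) = (13 + 2*t)*(3/2 + t))
g(120) - 1*373827 = (39/2 + 2*120² + 16*120) - 1*373827 = (39/2 + 2*14400 + 1920) - 373827 = (39/2 + 28800 + 1920) - 373827 = 61479/2 - 373827 = -686175/2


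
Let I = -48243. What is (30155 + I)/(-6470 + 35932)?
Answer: -9044/14731 ≈ -0.61394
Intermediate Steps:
(30155 + I)/(-6470 + 35932) = (30155 - 48243)/(-6470 + 35932) = -18088/29462 = -18088*1/29462 = -9044/14731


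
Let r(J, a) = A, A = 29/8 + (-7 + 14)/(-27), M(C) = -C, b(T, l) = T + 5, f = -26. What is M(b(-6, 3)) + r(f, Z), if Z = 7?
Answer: 943/216 ≈ 4.3657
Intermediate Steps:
b(T, l) = 5 + T
A = 727/216 (A = 29*(⅛) + 7*(-1/27) = 29/8 - 7/27 = 727/216 ≈ 3.3657)
r(J, a) = 727/216
M(b(-6, 3)) + r(f, Z) = -(5 - 6) + 727/216 = -1*(-1) + 727/216 = 1 + 727/216 = 943/216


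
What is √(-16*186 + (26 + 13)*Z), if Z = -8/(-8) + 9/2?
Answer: I*√11046/2 ≈ 52.55*I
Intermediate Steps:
Z = 11/2 (Z = -8*(-⅛) + 9*(½) = 1 + 9/2 = 11/2 ≈ 5.5000)
√(-16*186 + (26 + 13)*Z) = √(-16*186 + (26 + 13)*(11/2)) = √(-2976 + 39*(11/2)) = √(-2976 + 429/2) = √(-5523/2) = I*√11046/2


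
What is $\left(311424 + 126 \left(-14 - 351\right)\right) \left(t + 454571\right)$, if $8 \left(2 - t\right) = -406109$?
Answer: $\frac{536534086881}{4} \approx 1.3413 \cdot 10^{11}$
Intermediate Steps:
$t = \frac{406125}{8}$ ($t = 2 - - \frac{406109}{8} = 2 + \frac{406109}{8} = \frac{406125}{8} \approx 50766.0$)
$\left(311424 + 126 \left(-14 - 351\right)\right) \left(t + 454571\right) = \left(311424 + 126 \left(-14 - 351\right)\right) \left(\frac{406125}{8} + 454571\right) = \left(311424 + 126 \left(-365\right)\right) \frac{4042693}{8} = \left(311424 - 45990\right) \frac{4042693}{8} = 265434 \cdot \frac{4042693}{8} = \frac{536534086881}{4}$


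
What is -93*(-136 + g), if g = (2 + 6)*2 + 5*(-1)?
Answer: 11625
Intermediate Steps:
g = 11 (g = 8*2 - 5 = 16 - 5 = 11)
-93*(-136 + g) = -93*(-136 + 11) = -93*(-125) = 11625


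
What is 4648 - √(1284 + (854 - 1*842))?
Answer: 4612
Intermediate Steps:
4648 - √(1284 + (854 - 1*842)) = 4648 - √(1284 + (854 - 842)) = 4648 - √(1284 + 12) = 4648 - √1296 = 4648 - 1*36 = 4648 - 36 = 4612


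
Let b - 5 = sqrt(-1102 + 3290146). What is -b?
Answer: -5 - 2*sqrt(822261) ≈ -1818.6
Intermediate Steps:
b = 5 + 2*sqrt(822261) (b = 5 + sqrt(-1102 + 3290146) = 5 + sqrt(3289044) = 5 + 2*sqrt(822261) ≈ 1818.6)
-b = -(5 + 2*sqrt(822261)) = -5 - 2*sqrt(822261)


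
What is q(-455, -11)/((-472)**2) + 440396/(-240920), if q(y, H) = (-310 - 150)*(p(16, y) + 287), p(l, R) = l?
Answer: -4115394127/1677285040 ≈ -2.4536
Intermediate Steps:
q(y, H) = -139380 (q(y, H) = (-310 - 150)*(16 + 287) = -460*303 = -139380)
q(-455, -11)/((-472)**2) + 440396/(-240920) = -139380/((-472)**2) + 440396/(-240920) = -139380/222784 + 440396*(-1/240920) = -139380*1/222784 - 110099/60230 = -34845/55696 - 110099/60230 = -4115394127/1677285040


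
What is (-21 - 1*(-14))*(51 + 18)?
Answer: -483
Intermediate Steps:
(-21 - 1*(-14))*(51 + 18) = (-21 + 14)*69 = -7*69 = -483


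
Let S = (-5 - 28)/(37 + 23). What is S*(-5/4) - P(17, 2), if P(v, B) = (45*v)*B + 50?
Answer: -25269/16 ≈ -1579.3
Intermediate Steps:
S = -11/20 (S = -33/60 = -33*1/60 = -11/20 ≈ -0.55000)
P(v, B) = 50 + 45*B*v (P(v, B) = 45*B*v + 50 = 50 + 45*B*v)
S*(-5/4) - P(17, 2) = -(-11)/(4*4) - (50 + 45*2*17) = -(-11)/(4*4) - (50 + 1530) = -11/20*(-5/4) - 1*1580 = 11/16 - 1580 = -25269/16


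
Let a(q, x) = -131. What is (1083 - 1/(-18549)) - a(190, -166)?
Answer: 22518487/18549 ≈ 1214.0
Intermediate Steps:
(1083 - 1/(-18549)) - a(190, -166) = (1083 - 1/(-18549)) - 1*(-131) = (1083 - 1*(-1/18549)) + 131 = (1083 + 1/18549) + 131 = 20088568/18549 + 131 = 22518487/18549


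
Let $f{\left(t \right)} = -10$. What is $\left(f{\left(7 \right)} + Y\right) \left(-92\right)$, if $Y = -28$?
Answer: $3496$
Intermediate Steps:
$\left(f{\left(7 \right)} + Y\right) \left(-92\right) = \left(-10 - 28\right) \left(-92\right) = \left(-38\right) \left(-92\right) = 3496$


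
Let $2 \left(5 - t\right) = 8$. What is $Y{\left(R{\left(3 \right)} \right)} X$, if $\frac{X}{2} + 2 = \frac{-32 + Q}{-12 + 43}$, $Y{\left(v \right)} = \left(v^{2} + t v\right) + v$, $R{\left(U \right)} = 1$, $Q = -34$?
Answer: $- \frac{768}{31} \approx -24.774$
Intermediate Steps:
$t = 1$ ($t = 5 - 4 = 1$)
$Y{\left(v \right)} = v^{2} + 2 v$ ($Y{\left(v \right)} = \left(v^{2} + 1 v\right) + v = \left(v^{2} + v\right) + v = \left(v + v^{2}\right) + v = v^{2} + 2 v$)
$X = - \frac{256}{31}$ ($X = -4 + 2 \frac{-32 - 34}{-12 + 43} = -4 + 2 \left(- \frac{66}{31}\right) = -4 - \frac{132}{31} = - \frac{256}{31} \approx -8.2581$)
$Y{\left(R{\left(3 \right)} \right)} X = 1 \left(2 + 1\right) \left(- \frac{256}{31}\right) = 1 \cdot 3 \left(- \frac{256}{31}\right) = 3 \left(- \frac{256}{31}\right) = - \frac{768}{31}$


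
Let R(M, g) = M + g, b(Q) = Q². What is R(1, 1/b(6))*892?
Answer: 8251/9 ≈ 916.78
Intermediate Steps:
R(1, 1/b(6))*892 = (1 + 1/(6²))*892 = (1 + 1/36)*892 = (37/36)*892 = 8251/9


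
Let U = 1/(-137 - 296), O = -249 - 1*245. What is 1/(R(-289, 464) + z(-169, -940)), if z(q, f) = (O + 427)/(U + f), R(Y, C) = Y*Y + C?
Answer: 407021/34183687696 ≈ 1.1907e-5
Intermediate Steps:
O = -494 (O = -249 - 245 = -494)
R(Y, C) = C + Y² (R(Y, C) = Y² + C = C + Y²)
U = -1/433 (U = 1/(-433) = -1/433 ≈ -0.0023095)
z(q, f) = -67/(-1/433 + f) (z(q, f) = (-494 + 427)/(-1/433 + f) = -67/(-1/433 + f))
1/(R(-289, 464) + z(-169, -940)) = 1/((464 + (-289)²) - 29011/(-1 + 433*(-940))) = 1/((464 + 83521) - 29011/(-1 - 407020)) = 1/(83985 - 29011/(-407021)) = 1/(83985 - 29011*(-1/407021)) = 1/(83985 + 29011/407021) = 1/(34183687696/407021) = 407021/34183687696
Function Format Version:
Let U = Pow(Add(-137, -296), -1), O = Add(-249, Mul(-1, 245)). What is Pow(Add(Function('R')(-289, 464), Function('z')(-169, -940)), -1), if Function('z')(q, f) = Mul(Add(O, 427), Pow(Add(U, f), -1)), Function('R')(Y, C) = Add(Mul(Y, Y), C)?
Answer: Rational(407021, 34183687696) ≈ 1.1907e-5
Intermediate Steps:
O = -494 (O = Add(-249, -245) = -494)
Function('R')(Y, C) = Add(C, Pow(Y, 2)) (Function('R')(Y, C) = Add(Pow(Y, 2), C) = Add(C, Pow(Y, 2)))
U = Rational(-1, 433) (U = Pow(-433, -1) = Rational(-1, 433) ≈ -0.0023095)
Function('z')(q, f) = Mul(-67, Pow(Add(Rational(-1, 433), f), -1)) (Function('z')(q, f) = Mul(Add(-494, 427), Pow(Add(Rational(-1, 433), f), -1)) = Mul(-67, Pow(Add(Rational(-1, 433), f), -1)))
Pow(Add(Function('R')(-289, 464), Function('z')(-169, -940)), -1) = Pow(Add(Add(464, Pow(-289, 2)), Mul(-29011, Pow(Add(-1, Mul(433, -940)), -1))), -1) = Pow(Add(Add(464, 83521), Mul(-29011, Pow(Add(-1, -407020), -1))), -1) = Pow(Add(83985, Mul(-29011, Pow(-407021, -1))), -1) = Pow(Add(83985, Mul(-29011, Rational(-1, 407021))), -1) = Pow(Add(83985, Rational(29011, 407021)), -1) = Pow(Rational(34183687696, 407021), -1) = Rational(407021, 34183687696)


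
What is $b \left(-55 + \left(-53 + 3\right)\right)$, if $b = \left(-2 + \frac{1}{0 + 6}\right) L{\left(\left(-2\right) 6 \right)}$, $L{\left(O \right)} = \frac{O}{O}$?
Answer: $\frac{385}{2} \approx 192.5$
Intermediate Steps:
$L{\left(O \right)} = 1$
$b = - \frac{11}{6}$ ($b = \left(-2 + \frac{1}{0 + 6}\right) 1 = \left(-2 + \frac{1}{6}\right) 1 = \left(- \frac{11}{6}\right) 1 = - \frac{11}{6} \approx -1.8333$)
$b \left(-55 + \left(-53 + 3\right)\right) = - \frac{11 \left(-55 + \left(-53 + 3\right)\right)}{6} = - \frac{11 \left(-55 - 50\right)}{6} = \left(- \frac{11}{6}\right) \left(-105\right) = \frac{385}{2}$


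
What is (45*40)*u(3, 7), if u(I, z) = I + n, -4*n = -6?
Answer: 8100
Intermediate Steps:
n = 3/2 (n = -¼*(-6) = 3/2 ≈ 1.5000)
u(I, z) = 3/2 + I (u(I, z) = I + 3/2 = 3/2 + I)
(45*40)*u(3, 7) = (45*40)*(3/2 + 3) = 1800*(9/2) = 8100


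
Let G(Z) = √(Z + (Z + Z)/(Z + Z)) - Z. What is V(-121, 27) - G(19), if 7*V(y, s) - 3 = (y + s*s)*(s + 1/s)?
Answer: 447512/189 - 2*√5 ≈ 2363.3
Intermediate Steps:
V(y, s) = 3/7 + (s + 1/s)*(y + s²)/7 (V(y, s) = 3/7 + ((y + s*s)*(s + 1/s))/7 = 3/7 + ((y + s²)*(s + 1/s))/7 = 3/7 + ((s + 1/s)*(y + s²))/7 = 3/7 + (s + 1/s)*(y + s²)/7)
G(Z) = √(1 + Z) - Z (G(Z) = √(Z + (2*Z)/((2*Z))) - Z = √(Z + (2*Z)*(1/(2*Z))) - Z = √(Z + 1) - Z = √(1 + Z) - Z)
V(-121, 27) - G(19) = (⅐)*(-121 + 27*(3 + 27 + 27³ + 27*(-121)))/27 - (√(1 + 19) - 1*19) = (⅐)*(1/27)*(-121 + 27*(3 + 27 + 19683 - 3267)) - (√20 - 19) = (⅐)*(1/27)*(-121 + 27*16446) - (2*√5 - 19) = (⅐)*(1/27)*(-121 + 444042) - (-19 + 2*√5) = (⅐)*(1/27)*443921 + (19 - 2*√5) = 443921/189 + (19 - 2*√5) = 447512/189 - 2*√5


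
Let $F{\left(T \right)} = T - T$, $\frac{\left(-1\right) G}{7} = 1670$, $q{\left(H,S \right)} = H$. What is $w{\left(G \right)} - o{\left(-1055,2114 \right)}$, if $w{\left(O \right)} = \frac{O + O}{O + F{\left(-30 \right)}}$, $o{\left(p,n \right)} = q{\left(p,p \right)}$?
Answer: $1057$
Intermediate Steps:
$G = -11690$ ($G = \left(-7\right) 1670 = -11690$)
$F{\left(T \right)} = 0$
$o{\left(p,n \right)} = p$
$w{\left(O \right)} = 2$ ($w{\left(O \right)} = \frac{O + O}{O + 0} = \frac{2 O}{O} = 2$)
$w{\left(G \right)} - o{\left(-1055,2114 \right)} = 2 - -1055 = 2 + 1055 = 1057$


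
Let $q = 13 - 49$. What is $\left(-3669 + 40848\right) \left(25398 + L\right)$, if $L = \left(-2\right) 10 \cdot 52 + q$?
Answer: $904267638$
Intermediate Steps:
$q = -36$ ($q = 13 - 49 = -36$)
$L = -1076$ ($L = \left(-2\right) 10 \cdot 52 - 36 = \left(-20\right) 52 - 36 = -1040 - 36 = -1076$)
$\left(-3669 + 40848\right) \left(25398 + L\right) = \left(-3669 + 40848\right) \left(25398 - 1076\right) = 37179 \cdot 24322 = 904267638$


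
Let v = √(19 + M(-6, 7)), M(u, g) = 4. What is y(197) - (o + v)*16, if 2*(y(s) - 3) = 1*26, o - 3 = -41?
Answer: 624 - 16*√23 ≈ 547.27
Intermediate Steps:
o = -38 (o = 3 - 41 = -38)
y(s) = 16 (y(s) = 3 + (1*26)/2 = 3 + (½)*26 = 3 + 13 = 16)
v = √23 (v = √(19 + 4) = √23 ≈ 4.7958)
y(197) - (o + v)*16 = 16 - (-38 + √23)*16 = 16 - (-608 + 16*√23) = 16 + (608 - 16*√23) = 624 - 16*√23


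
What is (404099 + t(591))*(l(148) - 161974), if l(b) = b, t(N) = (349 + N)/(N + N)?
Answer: -12882589133218/197 ≈ -6.5394e+10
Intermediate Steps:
t(N) = (349 + N)/(2*N) (t(N) = (349 + N)/((2*N)) = (349 + N)*(1/(2*N)) = (349 + N)/(2*N))
(404099 + t(591))*(l(148) - 161974) = (404099 + (½)*(349 + 591)/591)*(148 - 161974) = (404099 + (½)*(1/591)*940)*(-161826) = (404099 + 470/591)*(-161826) = (238822979/591)*(-161826) = -12882589133218/197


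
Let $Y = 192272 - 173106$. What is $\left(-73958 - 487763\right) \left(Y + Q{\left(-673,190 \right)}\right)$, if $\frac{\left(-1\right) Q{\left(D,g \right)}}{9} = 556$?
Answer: $-7955092802$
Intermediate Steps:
$Y = 19166$
$Q{\left(D,g \right)} = -5004$ ($Q{\left(D,g \right)} = \left(-9\right) 556 = -5004$)
$\left(-73958 - 487763\right) \left(Y + Q{\left(-673,190 \right)}\right) = \left(-73958 - 487763\right) \left(19166 - 5004\right) = \left(-561721\right) 14162 = -7955092802$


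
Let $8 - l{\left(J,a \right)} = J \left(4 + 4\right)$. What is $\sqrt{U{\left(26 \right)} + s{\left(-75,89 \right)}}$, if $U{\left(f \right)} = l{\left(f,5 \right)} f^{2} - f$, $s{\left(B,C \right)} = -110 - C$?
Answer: $5 i \sqrt{5417} \approx 368.0 i$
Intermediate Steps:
$l{\left(J,a \right)} = 8 - 8 J$ ($l{\left(J,a \right)} = 8 - J \left(4 + 4\right) = 8 - J 8 = 8 - 8 J$)
$U{\left(f \right)} = - f + f^{2} \left(8 - 8 f\right)$ ($U{\left(f \right)} = \left(8 - 8 f\right) f^{2} - f = f^{2} \left(8 - 8 f\right) - f = - f + f^{2} \left(8 - 8 f\right)$)
$\sqrt{U{\left(26 \right)} + s{\left(-75,89 \right)}} = \sqrt{\left(-1\right) 26 \left(1 + 8 \cdot 26 \left(-1 + 26\right)\right) - 199} = \sqrt{\left(-1\right) 26 \left(1 + 8 \cdot 26 \cdot 25\right) - 199} = \sqrt{\left(-1\right) 26 \left(1 + 5200\right) - 199} = \sqrt{\left(-1\right) 26 \cdot 5201 - 199} = \sqrt{-135226 - 199} = \sqrt{-135425} = 5 i \sqrt{5417}$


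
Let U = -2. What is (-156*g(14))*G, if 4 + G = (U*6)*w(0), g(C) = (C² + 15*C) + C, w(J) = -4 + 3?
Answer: -524160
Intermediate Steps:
w(J) = -1
g(C) = C² + 16*C
G = 8 (G = -4 - 2*6*(-1) = -4 - 12*(-1) = -4 + 12 = 8)
(-156*g(14))*G = -2184*(16 + 14)*8 = -2184*30*8 = -156*420*8 = -65520*8 = -524160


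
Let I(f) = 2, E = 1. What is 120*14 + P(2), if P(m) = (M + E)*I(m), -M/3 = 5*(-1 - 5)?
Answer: 1862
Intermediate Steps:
M = 90 (M = -15*(-1 - 5) = -15*(-6) = -3*(-30) = 90)
P(m) = 182 (P(m) = (90 + 1)*2 = 91*2 = 182)
120*14 + P(2) = 120*14 + 182 = 1680 + 182 = 1862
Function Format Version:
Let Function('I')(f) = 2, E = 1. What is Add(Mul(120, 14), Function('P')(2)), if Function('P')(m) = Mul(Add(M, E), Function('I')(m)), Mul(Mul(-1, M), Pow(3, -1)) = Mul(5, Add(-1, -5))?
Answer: 1862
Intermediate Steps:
M = 90 (M = Mul(-3, Mul(5, Add(-1, -5))) = Mul(-3, Mul(5, -6)) = Mul(-3, -30) = 90)
Function('P')(m) = 182 (Function('P')(m) = Mul(Add(90, 1), 2) = Mul(91, 2) = 182)
Add(Mul(120, 14), Function('P')(2)) = Add(Mul(120, 14), 182) = Add(1680, 182) = 1862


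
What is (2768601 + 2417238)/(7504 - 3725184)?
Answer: -5185839/3717680 ≈ -1.3949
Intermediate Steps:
(2768601 + 2417238)/(7504 - 3725184) = 5185839/(-3717680) = 5185839*(-1/3717680) = -5185839/3717680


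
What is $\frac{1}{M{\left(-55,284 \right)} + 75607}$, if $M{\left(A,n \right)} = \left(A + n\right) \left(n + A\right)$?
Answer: $\frac{1}{128048} \approx 7.8096 \cdot 10^{-6}$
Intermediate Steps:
$M{\left(A,n \right)} = \left(A + n\right)^{2}$ ($M{\left(A,n \right)} = \left(A + n\right) \left(A + n\right) = \left(A + n\right)^{2}$)
$\frac{1}{M{\left(-55,284 \right)} + 75607} = \frac{1}{\left(-55 + 284\right)^{2} + 75607} = \frac{1}{229^{2} + 75607} = \frac{1}{52441 + 75607} = \frac{1}{128048}$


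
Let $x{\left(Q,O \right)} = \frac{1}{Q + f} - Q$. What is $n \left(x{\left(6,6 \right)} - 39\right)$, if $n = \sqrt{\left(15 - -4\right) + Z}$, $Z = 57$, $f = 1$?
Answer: $- \frac{628 \sqrt{19}}{7} \approx -391.06$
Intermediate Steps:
$x{\left(Q,O \right)} = \frac{1}{1 + Q} - Q$ ($x{\left(Q,O \right)} = \frac{1}{Q + 1} - Q = \frac{1}{1 + Q} - Q$)
$n = 2 \sqrt{19}$ ($n = \sqrt{\left(15 - -4\right) + 57} = \sqrt{\left(15 + 4\right) + 57} = \sqrt{19 + 57} = \sqrt{76} = 2 \sqrt{19} \approx 8.7178$)
$n \left(x{\left(6,6 \right)} - 39\right) = 2 \sqrt{19} \left(\frac{1 - 6 - 6^{2}}{1 + 6} - 39\right) = 2 \sqrt{19} \left(\frac{1 - 6 - 36}{7} - 39\right) = 2 \sqrt{19} \left(\frac{1}{7} \left(-41\right) - 39\right) = 2 \sqrt{19} \left(- \frac{41}{7} - 39\right) = 2 \sqrt{19} \left(- \frac{314}{7}\right) = - \frac{628 \sqrt{19}}{7}$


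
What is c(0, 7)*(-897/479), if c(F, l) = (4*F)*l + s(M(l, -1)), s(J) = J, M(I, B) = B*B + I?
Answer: -7176/479 ≈ -14.981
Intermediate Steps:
M(I, B) = I + B**2 (M(I, B) = B**2 + I = I + B**2)
c(F, l) = 1 + l + 4*F*l (c(F, l) = (4*F)*l + (l + (-1)**2) = 4*F*l + (l + 1) = 4*F*l + (1 + l) = 1 + l + 4*F*l)
c(0, 7)*(-897/479) = (1 + 7 + 4*0*7)*(-897/479) = (1 + 7 + 0)*(-897*1/479) = 8*(-897/479) = -7176/479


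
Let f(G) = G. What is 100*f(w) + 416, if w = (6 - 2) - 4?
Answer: 416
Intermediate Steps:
w = 0 (w = 4 - 4 = 0)
100*f(w) + 416 = 100*0 + 416 = 0 + 416 = 416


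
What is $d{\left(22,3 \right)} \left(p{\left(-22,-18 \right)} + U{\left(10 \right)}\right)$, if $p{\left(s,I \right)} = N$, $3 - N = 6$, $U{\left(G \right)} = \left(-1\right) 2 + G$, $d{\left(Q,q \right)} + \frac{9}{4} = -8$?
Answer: $- \frac{205}{4} \approx -51.25$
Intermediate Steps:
$d{\left(Q,q \right)} = - \frac{41}{4}$ ($d{\left(Q,q \right)} = - \frac{9}{4} - 8 = - \frac{41}{4}$)
$U{\left(G \right)} = -2 + G$
$N = -3$ ($N = 3 - 6 = -3$)
$p{\left(s,I \right)} = -3$
$d{\left(22,3 \right)} \left(p{\left(-22,-18 \right)} + U{\left(10 \right)}\right) = - \frac{41 \left(-3 + \left(-2 + 10\right)\right)}{4} = - \frac{41 \left(-3 + 8\right)}{4} = \left(- \frac{41}{4}\right) 5 = - \frac{205}{4}$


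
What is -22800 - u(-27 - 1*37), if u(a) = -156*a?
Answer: -32784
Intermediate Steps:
-22800 - u(-27 - 1*37) = -22800 - (-156)*(-27 - 1*37) = -22800 - (-156)*(-27 - 37) = -22800 - (-156)*(-64) = -22800 - 1*9984 = -22800 - 9984 = -32784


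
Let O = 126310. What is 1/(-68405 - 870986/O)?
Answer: -63155/4320553268 ≈ -1.4617e-5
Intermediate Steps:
1/(-68405 - 870986/O) = 1/(-68405 - 870986/126310) = 1/(-68405 - 870986*1/126310) = 1/(-68405 - 435493/63155) = 1/(-4320553268/63155) = -63155/4320553268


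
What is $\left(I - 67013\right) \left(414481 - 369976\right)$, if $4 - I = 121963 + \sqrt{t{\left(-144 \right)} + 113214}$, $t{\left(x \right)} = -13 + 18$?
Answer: $-8410198860 - 44505 \sqrt{113219} \approx -8.4252 \cdot 10^{9}$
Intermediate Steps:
$t{\left(x \right)} = 5$
$I = -121959 - \sqrt{113219}$ ($I = 4 - \left(121963 + \sqrt{5 + 113214}\right) = 4 - \left(121963 + \sqrt{113219}\right) = -121959 - \sqrt{113219} \approx -1.223 \cdot 10^{5}$)
$\left(I - 67013\right) \left(414481 - 369976\right) = \left(\left(-121959 - \sqrt{113219}\right) - 67013\right) \left(414481 - 369976\right) = \left(-188972 - \sqrt{113219}\right) 44505 = -8410198860 - 44505 \sqrt{113219}$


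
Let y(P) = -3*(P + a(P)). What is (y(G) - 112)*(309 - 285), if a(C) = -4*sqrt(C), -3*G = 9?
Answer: -2472 + 288*I*sqrt(3) ≈ -2472.0 + 498.83*I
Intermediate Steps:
G = -3 (G = -1/3*9 = -3)
y(P) = -3*P + 12*sqrt(P) (y(P) = -3*(P - 4*sqrt(P)) = -3*P + 12*sqrt(P))
(y(G) - 112)*(309 - 285) = ((-3*(-3) + 12*sqrt(-3)) - 112)*(309 - 285) = ((9 + 12*(I*sqrt(3))) - 112)*24 = ((9 + 12*I*sqrt(3)) - 112)*24 = (-103 + 12*I*sqrt(3))*24 = -2472 + 288*I*sqrt(3)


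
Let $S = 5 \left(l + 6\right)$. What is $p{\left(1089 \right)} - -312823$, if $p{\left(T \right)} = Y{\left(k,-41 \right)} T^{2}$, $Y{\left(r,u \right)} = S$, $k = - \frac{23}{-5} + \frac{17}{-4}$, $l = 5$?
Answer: $65538478$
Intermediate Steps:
$k = \frac{7}{20}$ ($k = \left(-23\right) \left(- \frac{1}{5}\right) + 17 \left(- \frac{1}{4}\right) = \frac{23}{5} - \frac{17}{4} = \frac{7}{20} \approx 0.35$)
$S = 55$ ($S = 5 \left(5 + 6\right) = 5 \cdot 11 = 55$)
$Y{\left(r,u \right)} = 55$
$p{\left(T \right)} = 55 T^{2}$
$p{\left(1089 \right)} - -312823 = 55 \cdot 1089^{2} - -312823 = 55 \cdot 1185921 + 312823 = 65225655 + 312823 = 65538478$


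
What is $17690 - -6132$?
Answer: $23822$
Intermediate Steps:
$17690 - -6132 = 17690 + \left(6141 - 9\right) = 17690 + 6132 = 23822$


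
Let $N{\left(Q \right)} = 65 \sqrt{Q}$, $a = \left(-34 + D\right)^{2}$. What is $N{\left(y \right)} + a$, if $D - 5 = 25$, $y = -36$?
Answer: $16 + 390 i \approx 16.0 + 390.0 i$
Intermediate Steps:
$D = 30$ ($D = 5 + 25 = 30$)
$a = 16$ ($a = \left(-34 + 30\right)^{2} = \left(-4\right)^{2} = 16$)
$N{\left(y \right)} + a = 65 \sqrt{-36} + 16 = 65 \cdot 6 i + 16 = 390 i + 16 = 16 + 390 i$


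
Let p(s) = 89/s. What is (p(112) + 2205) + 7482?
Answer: 1085033/112 ≈ 9687.8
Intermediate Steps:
(p(112) + 2205) + 7482 = (89/112 + 2205) + 7482 = 247049/112 + 7482 = 1085033/112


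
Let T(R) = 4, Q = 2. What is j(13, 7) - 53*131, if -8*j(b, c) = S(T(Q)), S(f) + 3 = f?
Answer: -55545/8 ≈ -6943.1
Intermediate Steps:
S(f) = -3 + f
j(b, c) = -⅛ (j(b, c) = -(-3 + 4)/8 = -⅛*1 = -⅛)
j(13, 7) - 53*131 = -⅛ - 53*131 = -⅛ - 6943 = -55545/8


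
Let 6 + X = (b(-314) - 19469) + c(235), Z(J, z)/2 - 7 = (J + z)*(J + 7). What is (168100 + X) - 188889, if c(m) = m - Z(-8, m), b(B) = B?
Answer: -39903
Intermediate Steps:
Z(J, z) = 14 + 2*(7 + J)*(J + z) (Z(J, z) = 14 + 2*((J + z)*(J + 7)) = 14 + 2*((J + z)*(7 + J)) = 14 + 2*((7 + J)*(J + z)) = 14 + 2*(7 + J)*(J + z))
c(m) = -30 + 3*m (c(m) = m - (14 + 2*(-8)² + 14*(-8) + 14*m + 2*(-8)*m) = m - (14 + 2*64 - 112 + 14*m - 16*m) = m - (14 + 128 - 112 + 14*m - 16*m) = m - (30 - 2*m) = m + (-30 + 2*m) = -30 + 3*m)
X = -19114 (X = -6 + ((-314 - 19469) + (-30 + 3*235)) = -6 + (-19783 + (-30 + 705)) = -6 + (-19783 + 675) = -6 - 19108 = -19114)
(168100 + X) - 188889 = (168100 - 19114) - 188889 = 148986 - 188889 = -39903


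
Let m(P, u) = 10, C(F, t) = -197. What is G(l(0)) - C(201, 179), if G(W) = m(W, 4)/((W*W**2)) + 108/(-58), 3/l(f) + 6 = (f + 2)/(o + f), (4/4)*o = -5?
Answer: 1919281/19575 ≈ 98.048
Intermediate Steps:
o = -5
l(f) = 3/(-6 + (2 + f)/(-5 + f)) (l(f) = 3/(-6 + (f + 2)/(-5 + f)) = 3/(-6 + (2 + f)/(-5 + f)))
G(W) = -54/29 + 10/W**3 (G(W) = 10/((W*W**2)) + 108/(-58) = 10/(W**3) + 108*(-1/58) = 10/W**3 - 54/29 = -54/29 + 10/W**3)
G(l(0)) - C(201, 179) = (-54/29 + 10/(3*(5 - 1*0)/(-32 + 5*0))**3) - 1*(-197) = (-54/29 + 10/(3*(5 + 0)/(-32 + 0))**3) + 197 = (-54/29 + 10/(3*5/(-32))**3) + 197 = (-54/29 + 10/(3*(-1/32)*5)**3) + 197 = (-54/29 + 10/(-15/32)**3) + 197 = (-54/29 + 10*(-32768/3375)) + 197 = (-54/29 - 65536/675) + 197 = -1936994/19575 + 197 = 1919281/19575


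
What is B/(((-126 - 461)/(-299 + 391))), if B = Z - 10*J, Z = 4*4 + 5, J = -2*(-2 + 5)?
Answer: -7452/587 ≈ -12.695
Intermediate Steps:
J = -6 (J = -2*3 = -6)
Z = 21 (Z = 16 + 5 = 21)
B = 81 (B = 21 - 10*(-6) = 21 + 60 = 81)
B/(((-126 - 461)/(-299 + 391))) = 81/(((-126 - 461)/(-299 + 391))) = 81/((-587/92)) = 81/((-587*1/92)) = 81/(-587/92) = 81*(-92/587) = -7452/587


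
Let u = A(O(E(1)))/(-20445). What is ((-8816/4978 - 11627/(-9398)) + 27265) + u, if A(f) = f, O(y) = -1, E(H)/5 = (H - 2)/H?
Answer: 686263421216233/25170616410 ≈ 27264.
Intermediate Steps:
E(H) = 5*(-2 + H)/H (E(H) = 5*((H - 2)/H) = 5*((-2 + H)/H) = 5*(-2 + H)/H)
u = 1/20445 (u = -1/(-20445) = -1*(-1/20445) = 1/20445 ≈ 4.8912e-5)
((-8816/4978 - 11627/(-9398)) + 27265) + u = ((-8816/4978 - 11627/(-9398)) + 27265) + 1/20445 = ((-8816*1/4978 - 11627*(-1/9398)) + 27265) + 1/20445 = ((-232/131 + 11627/9398) + 27265) + 1/20445 = (-657199/1231138 + 27265) + 1/20445 = 33566320371/1231138 + 1/20445 = 686263421216233/25170616410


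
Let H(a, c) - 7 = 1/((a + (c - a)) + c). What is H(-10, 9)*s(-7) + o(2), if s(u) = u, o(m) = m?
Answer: -853/18 ≈ -47.389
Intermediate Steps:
H(a, c) = 7 + 1/(2*c) (H(a, c) = 7 + 1/((a + (c - a)) + c) = 7 + 1/(c + c) = 7 + 1/(2*c))
H(-10, 9)*s(-7) + o(2) = (7 + (½)/9)*(-7) + 2 = (7 + (½)*(⅑))*(-7) + 2 = (7 + 1/18)*(-7) + 2 = (127/18)*(-7) + 2 = -889/18 + 2 = -853/18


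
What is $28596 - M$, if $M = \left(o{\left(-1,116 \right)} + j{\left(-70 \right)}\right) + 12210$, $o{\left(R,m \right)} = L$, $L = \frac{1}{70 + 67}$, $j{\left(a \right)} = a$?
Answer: $\frac{2254471}{137} \approx 16456.0$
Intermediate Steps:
$L = \frac{1}{137} \approx 0.0072993$
$o{\left(R,m \right)} = \frac{1}{137}$
$M = \frac{1663181}{137}$ ($M = \left(\frac{1}{137} - 70\right) + 12210 = - \frac{9589}{137} + 12210 = \frac{1663181}{137} \approx 12140.0$)
$28596 - M = 28596 - \frac{1663181}{137} = \frac{2254471}{137}$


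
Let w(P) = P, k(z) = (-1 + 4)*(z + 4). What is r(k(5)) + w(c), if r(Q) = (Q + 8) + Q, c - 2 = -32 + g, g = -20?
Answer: 12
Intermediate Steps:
c = -50 (c = 2 + (-32 - 20) = 2 - 52 = -50)
k(z) = 12 + 3*z (k(z) = 3*(4 + z) = 12 + 3*z)
r(Q) = 8 + 2*Q (r(Q) = (8 + Q) + Q = 8 + 2*Q)
r(k(5)) + w(c) = (8 + 2*(12 + 3*5)) - 50 = (8 + 2*(12 + 15)) - 50 = (8 + 2*27) - 50 = (8 + 54) - 50 = 62 - 50 = 12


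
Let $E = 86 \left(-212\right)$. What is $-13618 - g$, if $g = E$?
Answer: $4614$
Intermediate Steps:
$E = -18232$
$g = -18232$
$-13618 - g = -13618 - -18232 = -13618 + 18232 = 4614$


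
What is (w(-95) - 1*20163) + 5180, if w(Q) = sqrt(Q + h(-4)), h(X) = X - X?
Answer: -14983 + I*sqrt(95) ≈ -14983.0 + 9.7468*I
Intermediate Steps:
h(X) = 0
w(Q) = sqrt(Q) (w(Q) = sqrt(Q + 0) = sqrt(Q))
(w(-95) - 1*20163) + 5180 = (sqrt(-95) - 1*20163) + 5180 = (I*sqrt(95) - 20163) + 5180 = (-20163 + I*sqrt(95)) + 5180 = -14983 + I*sqrt(95)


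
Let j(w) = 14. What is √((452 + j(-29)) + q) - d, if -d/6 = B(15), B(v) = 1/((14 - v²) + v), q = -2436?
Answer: -3/98 + I*√1970 ≈ -0.030612 + 44.385*I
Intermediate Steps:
B(v) = 1/(14 + v - v²)
d = 3/98 (d = -6/(14 + 15 - 1*15²) = -6/(14 + 15 - 1*225) = -6/(14 + 15 - 225) = -6/(-196) = -6*(-1/196) = 3/98 ≈ 0.030612)
√((452 + j(-29)) + q) - d = √((452 + 14) - 2436) - 1*3/98 = √(466 - 2436) - 3/98 = √(-1970) - 3/98 = I*√1970 - 3/98 = -3/98 + I*√1970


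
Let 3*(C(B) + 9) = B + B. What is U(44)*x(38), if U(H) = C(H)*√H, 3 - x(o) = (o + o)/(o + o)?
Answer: 244*√11/3 ≈ 269.75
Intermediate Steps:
x(o) = 2 (x(o) = 3 - (o + o)/(o + o) = 3 - 2*o/(2*o) = 3 - 2*o*1/(2*o) = 3 - 1*1 = 3 - 1 = 2)
C(B) = -9 + 2*B/3 (C(B) = -9 + (B + B)/3 = -9 + (2*B)/3 = -9 + 2*B/3)
U(H) = √H*(-9 + 2*H/3) (U(H) = (-9 + 2*H/3)*√H = √H*(-9 + 2*H/3))
U(44)*x(38) = (√44*(-27 + 2*44)/3)*2 = ((2*√11)*(-27 + 88)/3)*2 = ((⅓)*(2*√11)*61)*2 = (122*√11/3)*2 = 244*√11/3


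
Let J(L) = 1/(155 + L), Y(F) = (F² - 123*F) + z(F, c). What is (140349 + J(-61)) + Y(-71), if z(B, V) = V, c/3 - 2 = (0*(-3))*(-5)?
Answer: 14488127/94 ≈ 1.5413e+5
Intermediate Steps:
c = 6 (c = 6 + 3*((0*(-3))*(-5)) = 6 + 3*(0*(-5)) = 6 + 3*0 = 6 + 0 = 6)
Y(F) = 6 + F² - 123*F (Y(F) = (F² - 123*F) + 6 = 6 + F² - 123*F)
(140349 + J(-61)) + Y(-71) = (140349 + 1/(155 - 61)) + (6 + (-71)² - 123*(-71)) = (140349 + 1/94) + (6 + 5041 + 8733) = (140349 + 1/94) + 13780 = 13192807/94 + 13780 = 14488127/94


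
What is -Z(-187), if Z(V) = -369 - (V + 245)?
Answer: 427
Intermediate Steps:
Z(V) = -614 - V (Z(V) = -369 - (245 + V) = -369 + (-245 - V) = -614 - V)
-Z(-187) = -(-614 - 1*(-187)) = -(-614 + 187) = -1*(-427) = 427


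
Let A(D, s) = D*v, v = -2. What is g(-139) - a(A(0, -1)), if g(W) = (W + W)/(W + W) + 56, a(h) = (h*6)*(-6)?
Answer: 57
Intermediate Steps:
A(D, s) = -2*D (A(D, s) = D*(-2) = -2*D)
a(h) = -36*h (a(h) = (6*h)*(-6) = -36*h)
g(W) = 57 (g(W) = (2*W)/((2*W)) + 56 = (2*W)*(1/(2*W)) + 56 = 1 + 56 = 57)
g(-139) - a(A(0, -1)) = 57 - (-36)*(-2*0) = 57 - (-36)*0 = 57 - 1*0 = 57 + 0 = 57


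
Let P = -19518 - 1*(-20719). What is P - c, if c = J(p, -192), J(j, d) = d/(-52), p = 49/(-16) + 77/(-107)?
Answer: 15565/13 ≈ 1197.3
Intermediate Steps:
p = -6475/1712 (p = 49*(-1/16) + 77*(-1/107) = -49/16 - 77/107 = -6475/1712 ≈ -3.7821)
J(j, d) = -d/52 (J(j, d) = d*(-1/52) = -d/52)
c = 48/13 (c = -1/52*(-192) = 48/13 ≈ 3.6923)
P = 1201 (P = -19518 + 20719 = 1201)
P - c = 1201 - 1*48/13 = 1201 - 48/13 = 15565/13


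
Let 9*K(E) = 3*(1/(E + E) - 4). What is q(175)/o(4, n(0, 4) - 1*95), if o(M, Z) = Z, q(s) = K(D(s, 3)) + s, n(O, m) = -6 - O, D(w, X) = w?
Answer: -182351/106050 ≈ -1.7195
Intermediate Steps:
K(E) = -4/3 + 1/(6*E) (K(E) = (3*(1/(E + E) - 4))/9 = (3*(1/(2*E) - 4))/9 = (3*(-4 + 1/(2*E)))/9 = (-12 + 3/(2*E))/9 = -4/3 + 1/(6*E))
q(s) = s + (1 - 8*s)/(6*s) (q(s) = (1 - 8*s)/(6*s) + s = s + (1 - 8*s)/(6*s))
q(175)/o(4, n(0, 4) - 1*95) = (-4/3 + 175 + (1/6)/175)/((-6 - 1*0) - 1*95) = (-4/3 + 175 + (1/6)*(1/175))/((-6 + 0) - 95) = (-4/3 + 175 + 1/1050)/(-6 - 95) = (182351/1050)/(-101) = (182351/1050)*(-1/101) = -182351/106050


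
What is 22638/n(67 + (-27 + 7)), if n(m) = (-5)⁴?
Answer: 22638/625 ≈ 36.221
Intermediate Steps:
n(m) = 625
22638/n(67 + (-27 + 7)) = 22638/625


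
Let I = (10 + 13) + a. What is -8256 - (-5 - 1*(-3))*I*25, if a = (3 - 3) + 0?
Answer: -7106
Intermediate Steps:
a = 0 (a = 0 + 0 = 0)
I = 23 (I = (10 + 13) + 0 = 23 + 0 = 23)
-8256 - (-5 - 1*(-3))*I*25 = -8256 - (-5 - 1*(-3))*23*25 = -8256 - (-5 + 3)*23*25 = -8256 - (-2*23)*25 = -8256 - (-46)*25 = -8256 - 1*(-1150) = -8256 + 1150 = -7106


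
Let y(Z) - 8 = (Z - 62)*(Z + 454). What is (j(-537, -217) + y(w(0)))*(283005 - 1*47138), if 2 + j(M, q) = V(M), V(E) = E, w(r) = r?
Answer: -6764429693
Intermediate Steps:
j(M, q) = -2 + M
y(Z) = 8 + (-62 + Z)*(454 + Z) (y(Z) = 8 + (Z - 62)*(Z + 454) = 8 + (-62 + Z)*(454 + Z))
(j(-537, -217) + y(w(0)))*(283005 - 1*47138) = ((-2 - 537) + (-28140 + 0² + 392*0))*(283005 - 1*47138) = (-539 + (-28140 + 0 + 0))*(283005 - 47138) = (-539 - 28140)*235867 = -28679*235867 = -6764429693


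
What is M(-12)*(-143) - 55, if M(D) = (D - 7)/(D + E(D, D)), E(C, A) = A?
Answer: -4037/24 ≈ -168.21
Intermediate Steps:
M(D) = (-7 + D)/(2*D) (M(D) = (D - 7)/(D + D) = (-7 + D)/((2*D)) = (-7 + D)*(1/(2*D)) = (-7 + D)/(2*D))
M(-12)*(-143) - 55 = ((1/2)*(-7 - 12)/(-12))*(-143) - 55 = ((1/2)*(-1/12)*(-19))*(-143) - 55 = (19/24)*(-143) - 55 = -2717/24 - 55 = -4037/24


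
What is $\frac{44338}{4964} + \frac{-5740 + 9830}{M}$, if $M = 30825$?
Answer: $\frac{138702161}{15301530} \approx 9.0646$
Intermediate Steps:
$\frac{44338}{4964} + \frac{-5740 + 9830}{M} = \frac{44338}{4964} + \frac{-5740 + 9830}{30825} = 44338 \cdot \frac{1}{4964} + 4090 \cdot \frac{1}{30825} = \frac{22169}{2482} + \frac{818}{6165} = \frac{138702161}{15301530}$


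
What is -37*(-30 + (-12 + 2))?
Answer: 1480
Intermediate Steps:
-37*(-30 + (-12 + 2)) = -37*(-30 - 10) = -37*(-40) = 1480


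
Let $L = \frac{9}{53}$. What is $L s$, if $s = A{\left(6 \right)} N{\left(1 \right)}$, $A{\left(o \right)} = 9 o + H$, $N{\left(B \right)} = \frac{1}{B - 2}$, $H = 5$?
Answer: $- \frac{531}{53} \approx -10.019$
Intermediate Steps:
$N{\left(B \right)} = \frac{1}{-2 + B}$
$A{\left(o \right)} = 5 + 9 o$ ($A{\left(o \right)} = 9 o + 5 = 5 + 9 o$)
$L = \frac{9}{53}$ ($L = 9 \cdot \frac{1}{53} = \frac{9}{53} \approx 0.16981$)
$s = -59$ ($s = \frac{5 + 9 \cdot 6}{-2 + 1} = \frac{5 + 54}{-1} = 59 \left(-1\right) = -59$)
$L s = \frac{9}{53} \left(-59\right) = - \frac{531}{53}$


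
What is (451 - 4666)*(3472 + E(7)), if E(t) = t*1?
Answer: -14663985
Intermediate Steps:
E(t) = t
(451 - 4666)*(3472 + E(7)) = (451 - 4666)*(3472 + 7) = -4215*3479 = -14663985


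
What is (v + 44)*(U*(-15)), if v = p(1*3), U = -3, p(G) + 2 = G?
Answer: 2025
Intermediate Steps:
p(G) = -2 + G
v = 1 (v = -2 + 1*3 = -2 + 3 = 1)
(v + 44)*(U*(-15)) = (1 + 44)*(-3*(-15)) = 45*45 = 2025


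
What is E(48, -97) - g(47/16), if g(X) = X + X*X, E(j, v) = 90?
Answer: 20079/256 ≈ 78.434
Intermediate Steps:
g(X) = X + X²
E(48, -97) - g(47/16) = 90 - 47/16*(1 + 47/16) = 90 - 47*(1/16)*(1 + 47*(1/16)) = 90 - 47*(1 + 47/16)/16 = 90 - 47*63/(16*16) = 90 - 1*2961/256 = 90 - 2961/256 = 20079/256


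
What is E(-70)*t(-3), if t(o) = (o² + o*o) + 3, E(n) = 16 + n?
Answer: -1134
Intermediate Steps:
t(o) = 3 + 2*o² (t(o) = (o² + o²) + 3 = 2*o² + 3 = 3 + 2*o²)
E(-70)*t(-3) = (16 - 70)*(3 + 2*(-3)²) = -54*(3 + 2*9) = -54*(3 + 18) = -54*21 = -1134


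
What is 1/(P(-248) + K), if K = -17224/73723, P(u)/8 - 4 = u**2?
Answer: 73723/36276417048 ≈ 2.0323e-6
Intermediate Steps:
P(u) = 32 + 8*u**2
K = -17224/73723 (K = -17224*1/73723 = -17224/73723 ≈ -0.23363)
1/(P(-248) + K) = 1/((32 + 8*(-248)**2) - 17224/73723) = 1/((32 + 8*61504) - 17224/73723) = 1/((32 + 492032) - 17224/73723) = 1/(492064 - 17224/73723) = 1/(36276417048/73723) = 73723/36276417048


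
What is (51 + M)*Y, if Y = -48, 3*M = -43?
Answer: -1760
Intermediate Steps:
M = -43/3 (M = (⅓)*(-43) = -43/3 ≈ -14.333)
(51 + M)*Y = (51 - 43/3)*(-48) = (110/3)*(-48) = -1760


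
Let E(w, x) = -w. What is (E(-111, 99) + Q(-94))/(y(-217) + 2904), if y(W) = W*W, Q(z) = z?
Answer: 17/49993 ≈ 0.00034005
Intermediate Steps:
y(W) = W²
(E(-111, 99) + Q(-94))/(y(-217) + 2904) = (-1*(-111) - 94)/((-217)² + 2904) = (111 - 94)/(47089 + 2904) = 17/49993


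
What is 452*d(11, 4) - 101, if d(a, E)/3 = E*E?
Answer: 21595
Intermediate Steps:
d(a, E) = 3*E**2 (d(a, E) = 3*(E*E) = 3*E**2)
452*d(11, 4) - 101 = 452*(3*4**2) - 101 = 452*(3*16) - 101 = 452*48 - 101 = 21696 - 101 = 21595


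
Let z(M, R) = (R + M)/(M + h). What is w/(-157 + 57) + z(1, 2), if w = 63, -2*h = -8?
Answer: -3/100 ≈ -0.030000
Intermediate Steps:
h = 4 (h = -½*(-8) = 4)
z(M, R) = (M + R)/(4 + M) (z(M, R) = (R + M)/(M + 4) = (M + R)/(4 + M))
w/(-157 + 57) + z(1, 2) = 63/(-157 + 57) + (1 + 2)/(4 + 1) = 63/(-100) + 3/5 = 63*(-1/100) + (⅕)*3 = -63/100 + ⅗ = -3/100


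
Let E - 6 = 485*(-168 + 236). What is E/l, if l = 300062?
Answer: 16493/150031 ≈ 0.10993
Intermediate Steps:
E = 32986 (E = 6 + 485*(-168 + 236) = 6 + 485*68 = 6 + 32980 = 32986)
E/l = 32986/300062 = 32986*(1/300062) = 16493/150031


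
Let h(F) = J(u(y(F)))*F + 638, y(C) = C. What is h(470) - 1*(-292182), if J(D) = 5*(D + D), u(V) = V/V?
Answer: 297520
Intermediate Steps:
u(V) = 1
J(D) = 10*D (J(D) = 5*(2*D) = 10*D)
h(F) = 638 + 10*F (h(F) = (10*1)*F + 638 = 10*F + 638 = 638 + 10*F)
h(470) - 1*(-292182) = (638 + 10*470) - 1*(-292182) = (638 + 4700) + 292182 = 5338 + 292182 = 297520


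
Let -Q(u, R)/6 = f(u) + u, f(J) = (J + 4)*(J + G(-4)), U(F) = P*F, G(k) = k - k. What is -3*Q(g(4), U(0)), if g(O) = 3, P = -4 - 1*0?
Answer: 432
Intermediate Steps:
G(k) = 0
P = -4 (P = -4 + 0 = -4)
U(F) = -4*F
f(J) = J*(4 + J) (f(J) = (J + 4)*(J + 0) = (4 + J)*J = J*(4 + J))
Q(u, R) = -6*u - 6*u*(4 + u) (Q(u, R) = -6*(u*(4 + u) + u) = -6*(u + u*(4 + u)) = -6*u - 6*u*(4 + u))
-3*Q(g(4), U(0)) = -18*3*(-5 - 1*3) = -18*3*(-5 - 3) = -18*3*(-8) = -3*(-144) = 432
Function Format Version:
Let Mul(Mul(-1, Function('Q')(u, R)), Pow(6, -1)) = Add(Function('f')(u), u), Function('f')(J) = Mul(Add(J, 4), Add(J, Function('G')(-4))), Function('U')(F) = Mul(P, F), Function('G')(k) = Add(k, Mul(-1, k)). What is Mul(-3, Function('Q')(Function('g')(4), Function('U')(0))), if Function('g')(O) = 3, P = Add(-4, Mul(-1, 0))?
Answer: 432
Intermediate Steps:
Function('G')(k) = 0
P = -4 (P = Add(-4, 0) = -4)
Function('U')(F) = Mul(-4, F)
Function('f')(J) = Mul(J, Add(4, J)) (Function('f')(J) = Mul(Add(J, 4), Add(J, 0)) = Mul(Add(4, J), J) = Mul(J, Add(4, J)))
Function('Q')(u, R) = Add(Mul(-6, u), Mul(-6, u, Add(4, u))) (Function('Q')(u, R) = Mul(-6, Add(Mul(u, Add(4, u)), u)) = Mul(-6, Add(u, Mul(u, Add(4, u)))) = Add(Mul(-6, u), Mul(-6, u, Add(4, u))))
Mul(-3, Function('Q')(Function('g')(4), Function('U')(0))) = Mul(-3, Mul(6, 3, Add(-5, Mul(-1, 3)))) = Mul(-3, Mul(6, 3, Add(-5, -3))) = Mul(-3, Mul(6, 3, -8)) = Mul(-3, -144) = 432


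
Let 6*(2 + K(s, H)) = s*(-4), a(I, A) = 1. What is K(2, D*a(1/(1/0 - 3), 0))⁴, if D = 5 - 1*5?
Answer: 10000/81 ≈ 123.46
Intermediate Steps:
D = 0 (D = 5 - 5 = 0)
K(s, H) = -2 - 2*s/3 (K(s, H) = -2 + (s*(-4))/6 = -2 + (-4*s)/6 = -2 - 2*s/3)
K(2, D*a(1/(1/0 - 3), 0))⁴ = (-2 - ⅔*2)⁴ = (-2 - 4/3)⁴ = (-10/3)⁴ = 10000/81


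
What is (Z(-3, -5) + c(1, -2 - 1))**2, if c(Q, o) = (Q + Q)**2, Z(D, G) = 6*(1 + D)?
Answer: 64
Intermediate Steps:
Z(D, G) = 6 + 6*D
c(Q, o) = 4*Q**2 (c(Q, o) = (2*Q)**2 = 4*Q**2)
(Z(-3, -5) + c(1, -2 - 1))**2 = ((6 + 6*(-3)) + 4*1**2)**2 = ((6 - 18) + 4*1)**2 = (-12 + 4)**2 = (-8)**2 = 64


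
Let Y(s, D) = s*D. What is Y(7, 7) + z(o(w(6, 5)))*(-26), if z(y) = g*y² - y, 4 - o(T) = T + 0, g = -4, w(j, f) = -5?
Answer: 8707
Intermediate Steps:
o(T) = 4 - T (o(T) = 4 - (T + 0) = 4 - T)
z(y) = -y - 4*y² (z(y) = -4*y² - y = -y - 4*y²)
Y(s, D) = D*s
Y(7, 7) + z(o(w(6, 5)))*(-26) = 7*7 - (4 - 1*(-5))*(1 + 4*(4 - 1*(-5)))*(-26) = 49 - (4 + 5)*(1 + 4*(4 + 5))*(-26) = 49 - 1*9*(1 + 4*9)*(-26) = 49 - 1*9*(1 + 36)*(-26) = 49 - 1*9*37*(-26) = 49 - 333*(-26) = 49 + 8658 = 8707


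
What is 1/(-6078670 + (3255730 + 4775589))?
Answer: 1/1952649 ≈ 5.1212e-7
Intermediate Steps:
1/(-6078670 + (3255730 + 4775589)) = 1/(-6078670 + 8031319) = 1/1952649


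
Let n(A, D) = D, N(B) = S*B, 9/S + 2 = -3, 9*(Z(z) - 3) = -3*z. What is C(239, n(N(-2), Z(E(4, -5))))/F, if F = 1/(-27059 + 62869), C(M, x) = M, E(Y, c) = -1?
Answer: 8558590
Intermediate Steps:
Z(z) = 3 - z/3 (Z(z) = 3 + (-3*z)/9 = 3 - z/3)
S = -9/5 (S = 9/(-2 - 3) = 9/(-5) = 9*(-⅕) = -9/5 ≈ -1.8000)
N(B) = -9*B/5
F = 1/35810 ≈ 2.7925e-5
C(239, n(N(-2), Z(E(4, -5))))/F = 239/(1/35810) = 239*35810 = 8558590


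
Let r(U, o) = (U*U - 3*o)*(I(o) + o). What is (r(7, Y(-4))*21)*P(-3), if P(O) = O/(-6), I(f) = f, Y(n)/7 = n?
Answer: -78204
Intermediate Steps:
Y(n) = 7*n
r(U, o) = 2*o*(U² - 3*o) (r(U, o) = (U*U - 3*o)*(o + o) = (U² - 3*o)*(2*o) = 2*o*(U² - 3*o))
P(O) = -O/6 (P(O) = O*(-⅙) = -O/6)
(r(7, Y(-4))*21)*P(-3) = ((2*(7*(-4))*(7² - 21*(-4)))*21)*(-⅙*(-3)) = ((2*(-28)*(49 - 3*(-28)))*21)*(½) = ((2*(-28)*(49 + 84))*21)*(½) = ((2*(-28)*133)*21)*(½) = -7448*21*(½) = -156408*½ = -78204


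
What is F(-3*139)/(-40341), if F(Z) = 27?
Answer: -9/13447 ≈ -0.00066929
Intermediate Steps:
F(-3*139)/(-40341) = 27/(-40341) = 27*(-1/40341) = -9/13447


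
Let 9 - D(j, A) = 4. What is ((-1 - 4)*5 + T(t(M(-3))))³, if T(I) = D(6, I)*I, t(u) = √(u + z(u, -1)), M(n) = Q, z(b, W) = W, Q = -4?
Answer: -6250 + 8750*I*√5 ≈ -6250.0 + 19566.0*I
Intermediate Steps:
M(n) = -4
D(j, A) = 5 (D(j, A) = 9 - 1*4 = 9 - 4 = 5)
t(u) = √(-1 + u) (t(u) = √(u - 1) = √(-1 + u))
T(I) = 5*I
((-1 - 4)*5 + T(t(M(-3))))³ = ((-1 - 4)*5 + 5*√(-1 - 4))³ = (-5*5 + 5*√(-5))³ = (-25 + 5*(I*√5))³ = (-25 + 5*I*√5)³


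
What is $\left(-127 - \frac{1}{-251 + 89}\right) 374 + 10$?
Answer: $- \frac{3846341}{81} \approx -47486.0$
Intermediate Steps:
$\left(-127 - \frac{1}{-251 + 89}\right) 374 + 10 = \left(-127 - \frac{1}{-162}\right) 374 + 10 = \left(-127 - - \frac{1}{162}\right) 374 + 10 = \left(-127 + \frac{1}{162}\right) 374 + 10 = \left(- \frac{20573}{162}\right) 374 + 10 = - \frac{3847151}{81} + 10 = - \frac{3846341}{81}$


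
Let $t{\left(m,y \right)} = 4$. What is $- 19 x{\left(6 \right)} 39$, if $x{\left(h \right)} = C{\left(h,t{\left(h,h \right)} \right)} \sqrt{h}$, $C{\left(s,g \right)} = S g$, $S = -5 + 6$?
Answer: $- 2964 \sqrt{6} \approx -7260.3$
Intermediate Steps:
$S = 1$
$C{\left(s,g \right)} = g$ ($C{\left(s,g \right)} = 1 g = g$)
$x{\left(h \right)} = 4 \sqrt{h}$
$- 19 x{\left(6 \right)} 39 = - 19 \cdot 4 \sqrt{6} \cdot 39 = - 76 \sqrt{6} \cdot 39 = - 2964 \sqrt{6}$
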